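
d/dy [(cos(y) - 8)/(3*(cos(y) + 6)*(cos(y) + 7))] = (cos(y)^2 - 16*cos(y) - 146)*sin(y)/(3*(cos(y) + 6)^2*(cos(y) + 7)^2)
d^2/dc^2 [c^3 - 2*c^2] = 6*c - 4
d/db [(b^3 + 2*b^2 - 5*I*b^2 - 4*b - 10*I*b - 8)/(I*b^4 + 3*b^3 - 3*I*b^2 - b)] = (I*b^3 + b^2*(7 + 4*I) + 24*b - 8*I)/(b^2*(b^3 - 3*I*b^2 - 3*b + I))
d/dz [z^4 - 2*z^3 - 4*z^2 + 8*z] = 4*z^3 - 6*z^2 - 8*z + 8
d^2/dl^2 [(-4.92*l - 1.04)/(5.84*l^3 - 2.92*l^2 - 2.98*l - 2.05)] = (-1006.797312*l^5 + 77.7607680000001*l^4 + 28.6113280000002*l^3 - 651.435648*l^2 + 47.703456*l + 54.092208)/(199.176704*l^9 - 298.765056*l^8 - 155.521536*l^7 + 70.257536*l^6 + 289.108032*l^5 + 83.829696*l^4 - 59.865472*l^3 - 91.42836*l^2 - 37.57035*l - 8.615125)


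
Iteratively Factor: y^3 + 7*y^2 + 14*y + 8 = (y + 2)*(y^2 + 5*y + 4) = (y + 1)*(y + 2)*(y + 4)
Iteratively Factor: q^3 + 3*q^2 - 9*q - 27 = (q + 3)*(q^2 - 9) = (q + 3)^2*(q - 3)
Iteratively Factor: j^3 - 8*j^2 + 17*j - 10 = (j - 2)*(j^2 - 6*j + 5) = (j - 2)*(j - 1)*(j - 5)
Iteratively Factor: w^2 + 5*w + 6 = (w + 3)*(w + 2)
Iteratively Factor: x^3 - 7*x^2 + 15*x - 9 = (x - 3)*(x^2 - 4*x + 3) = (x - 3)*(x - 1)*(x - 3)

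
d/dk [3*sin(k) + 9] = 3*cos(k)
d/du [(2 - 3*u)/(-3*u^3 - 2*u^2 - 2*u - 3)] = (-18*u^3 + 12*u^2 + 8*u + 13)/(9*u^6 + 12*u^5 + 16*u^4 + 26*u^3 + 16*u^2 + 12*u + 9)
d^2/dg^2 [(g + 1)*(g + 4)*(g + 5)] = 6*g + 20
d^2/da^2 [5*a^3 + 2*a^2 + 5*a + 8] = 30*a + 4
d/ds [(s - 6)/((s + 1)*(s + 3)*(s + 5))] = (-2*s^3 + 9*s^2 + 108*s + 153)/(s^6 + 18*s^5 + 127*s^4 + 444*s^3 + 799*s^2 + 690*s + 225)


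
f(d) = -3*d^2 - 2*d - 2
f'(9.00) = -56.00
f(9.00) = -263.00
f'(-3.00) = 16.00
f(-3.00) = -23.00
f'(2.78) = -18.68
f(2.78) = -30.75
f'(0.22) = -3.32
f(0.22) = -2.59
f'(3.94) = -25.64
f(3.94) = -56.45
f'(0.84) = -7.04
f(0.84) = -5.80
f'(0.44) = -4.64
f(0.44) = -3.46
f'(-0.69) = 2.14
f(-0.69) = -2.05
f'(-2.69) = 14.14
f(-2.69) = -18.33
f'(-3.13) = 16.78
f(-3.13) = -25.13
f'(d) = -6*d - 2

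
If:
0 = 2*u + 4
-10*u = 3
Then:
No Solution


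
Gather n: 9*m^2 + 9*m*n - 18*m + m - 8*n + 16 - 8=9*m^2 - 17*m + n*(9*m - 8) + 8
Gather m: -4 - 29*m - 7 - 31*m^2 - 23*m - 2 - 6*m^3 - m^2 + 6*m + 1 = -6*m^3 - 32*m^2 - 46*m - 12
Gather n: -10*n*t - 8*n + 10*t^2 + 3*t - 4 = n*(-10*t - 8) + 10*t^2 + 3*t - 4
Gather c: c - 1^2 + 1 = c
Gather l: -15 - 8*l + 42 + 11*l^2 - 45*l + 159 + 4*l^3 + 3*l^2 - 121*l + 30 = 4*l^3 + 14*l^2 - 174*l + 216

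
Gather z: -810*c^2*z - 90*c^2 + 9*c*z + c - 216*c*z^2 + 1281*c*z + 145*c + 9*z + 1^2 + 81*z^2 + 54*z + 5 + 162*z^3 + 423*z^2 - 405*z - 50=-90*c^2 + 146*c + 162*z^3 + z^2*(504 - 216*c) + z*(-810*c^2 + 1290*c - 342) - 44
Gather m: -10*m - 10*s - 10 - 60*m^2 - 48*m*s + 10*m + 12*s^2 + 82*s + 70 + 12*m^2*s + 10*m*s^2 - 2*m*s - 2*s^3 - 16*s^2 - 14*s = m^2*(12*s - 60) + m*(10*s^2 - 50*s) - 2*s^3 - 4*s^2 + 58*s + 60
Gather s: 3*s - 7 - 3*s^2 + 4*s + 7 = -3*s^2 + 7*s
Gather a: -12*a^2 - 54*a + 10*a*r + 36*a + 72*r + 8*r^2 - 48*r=-12*a^2 + a*(10*r - 18) + 8*r^2 + 24*r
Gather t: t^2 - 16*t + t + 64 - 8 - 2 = t^2 - 15*t + 54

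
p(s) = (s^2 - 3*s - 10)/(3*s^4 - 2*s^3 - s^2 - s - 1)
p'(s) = (2*s - 3)/(3*s^4 - 2*s^3 - s^2 - s - 1) + (s^2 - 3*s - 10)*(-12*s^3 + 6*s^2 + 2*s + 1)/(3*s^4 - 2*s^3 - s^2 - s - 1)^2 = ((3 - 2*s)*(-3*s^4 + 2*s^3 + s^2 + s + 1) - (-s^2 + 3*s + 10)*(-12*s^3 + 6*s^2 + 2*s + 1))/(-3*s^4 + 2*s^3 + s^2 + s + 1)^2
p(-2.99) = 0.03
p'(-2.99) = 0.00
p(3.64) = -0.02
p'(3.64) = 0.03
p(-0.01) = 10.07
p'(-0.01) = -6.92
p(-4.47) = 0.02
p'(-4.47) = 0.01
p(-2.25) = 0.02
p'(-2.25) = -0.05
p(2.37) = -0.19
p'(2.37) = 0.43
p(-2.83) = 0.03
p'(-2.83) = 0.00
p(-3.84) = 0.02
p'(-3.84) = 0.01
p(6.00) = 0.00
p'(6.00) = 0.00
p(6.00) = 0.00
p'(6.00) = 0.00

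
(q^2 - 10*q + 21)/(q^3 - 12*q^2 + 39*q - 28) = (q - 3)/(q^2 - 5*q + 4)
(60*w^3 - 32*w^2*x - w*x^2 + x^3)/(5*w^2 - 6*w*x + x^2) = (-12*w^2 + 4*w*x + x^2)/(-w + x)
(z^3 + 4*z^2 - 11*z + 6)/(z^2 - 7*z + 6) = (z^2 + 5*z - 6)/(z - 6)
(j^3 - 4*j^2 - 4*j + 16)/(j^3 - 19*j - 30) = (j^2 - 6*j + 8)/(j^2 - 2*j - 15)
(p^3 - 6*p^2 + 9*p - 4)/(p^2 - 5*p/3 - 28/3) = 3*(p^2 - 2*p + 1)/(3*p + 7)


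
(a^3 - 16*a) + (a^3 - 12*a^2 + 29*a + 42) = 2*a^3 - 12*a^2 + 13*a + 42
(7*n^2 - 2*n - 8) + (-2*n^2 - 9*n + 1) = 5*n^2 - 11*n - 7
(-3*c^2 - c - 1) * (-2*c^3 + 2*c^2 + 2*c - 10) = 6*c^5 - 4*c^4 - 6*c^3 + 26*c^2 + 8*c + 10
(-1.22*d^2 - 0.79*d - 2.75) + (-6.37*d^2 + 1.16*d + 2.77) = -7.59*d^2 + 0.37*d + 0.02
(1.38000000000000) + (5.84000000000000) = 7.22000000000000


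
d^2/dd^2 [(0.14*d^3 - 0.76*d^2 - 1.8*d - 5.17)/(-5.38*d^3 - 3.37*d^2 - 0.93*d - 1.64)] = (-1.4210854715202e-14*d^7 + 49.072056*d^6 + 316.802376*d^5 + 1983.528528*d^4 + 1425.298484*d^3 + 290.43201*d^2 - 238.424586*d - 49.606574)/(155.720872*d^9 + 292.627884*d^8 + 264.055242*d^7 + 281.847949*d^6 + 224.050341*d^5 + 113.853543*d^4 + 75.054045*d^3 + 31.447164*d^2 + 7.503984*d + 4.410944)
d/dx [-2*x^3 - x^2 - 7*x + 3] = -6*x^2 - 2*x - 7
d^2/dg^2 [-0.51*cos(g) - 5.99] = 0.51*cos(g)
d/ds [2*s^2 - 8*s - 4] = 4*s - 8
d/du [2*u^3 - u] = 6*u^2 - 1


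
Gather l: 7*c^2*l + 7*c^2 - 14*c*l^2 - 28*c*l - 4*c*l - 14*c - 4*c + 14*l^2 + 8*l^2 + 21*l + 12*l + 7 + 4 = 7*c^2 - 18*c + l^2*(22 - 14*c) + l*(7*c^2 - 32*c + 33) + 11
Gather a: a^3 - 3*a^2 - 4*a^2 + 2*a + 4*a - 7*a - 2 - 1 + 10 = a^3 - 7*a^2 - a + 7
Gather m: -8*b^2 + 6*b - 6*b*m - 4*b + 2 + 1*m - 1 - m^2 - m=-8*b^2 - 6*b*m + 2*b - m^2 + 1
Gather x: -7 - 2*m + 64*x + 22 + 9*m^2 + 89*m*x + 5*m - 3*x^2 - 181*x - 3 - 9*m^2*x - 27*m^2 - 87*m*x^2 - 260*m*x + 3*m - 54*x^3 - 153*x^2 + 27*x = -18*m^2 + 6*m - 54*x^3 + x^2*(-87*m - 156) + x*(-9*m^2 - 171*m - 90) + 12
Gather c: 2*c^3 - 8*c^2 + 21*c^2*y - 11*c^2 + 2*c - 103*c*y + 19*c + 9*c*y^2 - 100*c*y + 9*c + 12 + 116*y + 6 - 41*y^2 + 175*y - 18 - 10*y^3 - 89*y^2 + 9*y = 2*c^3 + c^2*(21*y - 19) + c*(9*y^2 - 203*y + 30) - 10*y^3 - 130*y^2 + 300*y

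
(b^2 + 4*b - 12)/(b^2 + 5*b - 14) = (b + 6)/(b + 7)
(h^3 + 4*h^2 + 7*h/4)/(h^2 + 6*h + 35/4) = h*(2*h + 1)/(2*h + 5)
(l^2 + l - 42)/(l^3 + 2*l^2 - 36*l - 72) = (l + 7)/(l^2 + 8*l + 12)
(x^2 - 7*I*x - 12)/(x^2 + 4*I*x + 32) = (x - 3*I)/(x + 8*I)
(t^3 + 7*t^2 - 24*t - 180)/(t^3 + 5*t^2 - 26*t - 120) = (t + 6)/(t + 4)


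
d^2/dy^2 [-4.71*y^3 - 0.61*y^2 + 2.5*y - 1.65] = -28.26*y - 1.22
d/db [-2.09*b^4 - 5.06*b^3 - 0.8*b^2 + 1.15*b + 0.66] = -8.36*b^3 - 15.18*b^2 - 1.6*b + 1.15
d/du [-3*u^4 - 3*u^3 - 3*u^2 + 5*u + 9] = -12*u^3 - 9*u^2 - 6*u + 5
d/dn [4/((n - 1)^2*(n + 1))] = -(12*n + 4)/((n - 1)^3*(n + 1)^2)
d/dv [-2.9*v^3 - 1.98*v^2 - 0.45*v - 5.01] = -8.7*v^2 - 3.96*v - 0.45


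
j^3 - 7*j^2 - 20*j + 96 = (j - 8)*(j - 3)*(j + 4)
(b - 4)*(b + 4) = b^2 - 16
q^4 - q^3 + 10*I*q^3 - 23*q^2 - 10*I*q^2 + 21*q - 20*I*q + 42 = (q - 2)*(q + 1)*(q + 3*I)*(q + 7*I)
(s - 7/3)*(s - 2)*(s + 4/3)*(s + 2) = s^4 - s^3 - 64*s^2/9 + 4*s + 112/9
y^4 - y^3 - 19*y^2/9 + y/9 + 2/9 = (y - 2)*(y - 1/3)*(y + 1/3)*(y + 1)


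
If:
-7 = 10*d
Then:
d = -7/10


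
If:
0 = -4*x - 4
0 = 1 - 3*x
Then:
No Solution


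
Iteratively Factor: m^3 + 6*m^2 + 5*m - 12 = (m + 4)*(m^2 + 2*m - 3) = (m - 1)*(m + 4)*(m + 3)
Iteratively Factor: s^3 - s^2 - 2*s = (s - 2)*(s^2 + s) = s*(s - 2)*(s + 1)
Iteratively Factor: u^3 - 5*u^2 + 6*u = (u)*(u^2 - 5*u + 6) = u*(u - 2)*(u - 3)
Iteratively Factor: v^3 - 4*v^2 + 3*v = (v - 3)*(v^2 - v) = (v - 3)*(v - 1)*(v)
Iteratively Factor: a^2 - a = (a - 1)*(a)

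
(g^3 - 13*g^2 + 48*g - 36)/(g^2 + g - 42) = (g^2 - 7*g + 6)/(g + 7)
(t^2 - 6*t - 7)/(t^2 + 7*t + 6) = (t - 7)/(t + 6)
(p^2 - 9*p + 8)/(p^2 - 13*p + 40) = (p - 1)/(p - 5)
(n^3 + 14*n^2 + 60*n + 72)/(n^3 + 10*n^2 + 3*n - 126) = (n^2 + 8*n + 12)/(n^2 + 4*n - 21)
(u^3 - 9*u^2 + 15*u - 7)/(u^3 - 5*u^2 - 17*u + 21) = (u - 1)/(u + 3)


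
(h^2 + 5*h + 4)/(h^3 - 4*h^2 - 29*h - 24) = (h + 4)/(h^2 - 5*h - 24)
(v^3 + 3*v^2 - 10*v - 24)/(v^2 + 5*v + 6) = (v^2 + v - 12)/(v + 3)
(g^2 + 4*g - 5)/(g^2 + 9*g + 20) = (g - 1)/(g + 4)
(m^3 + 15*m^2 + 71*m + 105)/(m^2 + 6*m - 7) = (m^2 + 8*m + 15)/(m - 1)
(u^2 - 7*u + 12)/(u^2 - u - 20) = (-u^2 + 7*u - 12)/(-u^2 + u + 20)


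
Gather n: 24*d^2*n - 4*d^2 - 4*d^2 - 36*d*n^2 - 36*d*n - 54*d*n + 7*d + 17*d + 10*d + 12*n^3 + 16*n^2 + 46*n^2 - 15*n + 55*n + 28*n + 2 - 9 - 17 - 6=-8*d^2 + 34*d + 12*n^3 + n^2*(62 - 36*d) + n*(24*d^2 - 90*d + 68) - 30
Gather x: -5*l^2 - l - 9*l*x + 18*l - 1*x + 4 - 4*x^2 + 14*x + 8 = -5*l^2 + 17*l - 4*x^2 + x*(13 - 9*l) + 12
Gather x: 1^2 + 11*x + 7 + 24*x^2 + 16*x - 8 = 24*x^2 + 27*x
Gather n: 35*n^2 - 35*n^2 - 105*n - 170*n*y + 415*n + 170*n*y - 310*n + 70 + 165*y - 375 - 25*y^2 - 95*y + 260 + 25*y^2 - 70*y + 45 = 0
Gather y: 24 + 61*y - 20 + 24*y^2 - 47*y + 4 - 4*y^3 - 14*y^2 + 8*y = -4*y^3 + 10*y^2 + 22*y + 8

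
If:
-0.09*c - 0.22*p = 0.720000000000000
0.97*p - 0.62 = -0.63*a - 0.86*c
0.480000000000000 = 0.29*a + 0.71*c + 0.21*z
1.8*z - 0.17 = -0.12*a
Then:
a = 7.77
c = -2.37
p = -2.30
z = -0.42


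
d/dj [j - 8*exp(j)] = 1 - 8*exp(j)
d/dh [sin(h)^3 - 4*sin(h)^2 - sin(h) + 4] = (3*sin(h)^2 - 8*sin(h) - 1)*cos(h)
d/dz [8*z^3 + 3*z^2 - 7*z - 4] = 24*z^2 + 6*z - 7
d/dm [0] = 0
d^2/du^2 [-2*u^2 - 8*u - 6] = -4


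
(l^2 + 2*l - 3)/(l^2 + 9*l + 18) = (l - 1)/(l + 6)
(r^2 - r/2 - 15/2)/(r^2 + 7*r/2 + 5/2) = (r - 3)/(r + 1)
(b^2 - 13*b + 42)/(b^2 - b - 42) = (b - 6)/(b + 6)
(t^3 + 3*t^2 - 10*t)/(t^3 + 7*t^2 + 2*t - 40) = t/(t + 4)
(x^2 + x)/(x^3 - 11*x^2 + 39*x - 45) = x*(x + 1)/(x^3 - 11*x^2 + 39*x - 45)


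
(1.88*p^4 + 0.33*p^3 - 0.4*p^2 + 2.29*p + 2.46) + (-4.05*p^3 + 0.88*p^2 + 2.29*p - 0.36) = 1.88*p^4 - 3.72*p^3 + 0.48*p^2 + 4.58*p + 2.1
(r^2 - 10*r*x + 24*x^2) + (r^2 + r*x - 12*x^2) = 2*r^2 - 9*r*x + 12*x^2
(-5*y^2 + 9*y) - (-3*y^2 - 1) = -2*y^2 + 9*y + 1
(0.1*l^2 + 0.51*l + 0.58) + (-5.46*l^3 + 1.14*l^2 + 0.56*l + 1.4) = -5.46*l^3 + 1.24*l^2 + 1.07*l + 1.98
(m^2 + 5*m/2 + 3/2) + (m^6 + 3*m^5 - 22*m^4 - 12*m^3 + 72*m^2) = m^6 + 3*m^5 - 22*m^4 - 12*m^3 + 73*m^2 + 5*m/2 + 3/2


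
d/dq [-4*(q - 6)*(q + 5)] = 4 - 8*q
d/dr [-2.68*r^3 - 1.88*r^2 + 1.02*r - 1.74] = -8.04*r^2 - 3.76*r + 1.02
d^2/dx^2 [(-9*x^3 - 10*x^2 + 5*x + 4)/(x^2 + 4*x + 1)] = 12*(-15*x^3 - 11*x^2 + x + 5)/(x^6 + 12*x^5 + 51*x^4 + 88*x^3 + 51*x^2 + 12*x + 1)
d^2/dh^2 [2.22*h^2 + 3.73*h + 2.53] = 4.44000000000000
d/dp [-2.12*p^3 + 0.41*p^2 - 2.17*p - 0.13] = -6.36*p^2 + 0.82*p - 2.17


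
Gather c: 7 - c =7 - c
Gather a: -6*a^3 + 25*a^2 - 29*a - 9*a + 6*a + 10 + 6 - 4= -6*a^3 + 25*a^2 - 32*a + 12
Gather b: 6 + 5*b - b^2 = -b^2 + 5*b + 6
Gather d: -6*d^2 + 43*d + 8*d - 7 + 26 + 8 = -6*d^2 + 51*d + 27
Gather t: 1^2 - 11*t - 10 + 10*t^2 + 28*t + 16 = 10*t^2 + 17*t + 7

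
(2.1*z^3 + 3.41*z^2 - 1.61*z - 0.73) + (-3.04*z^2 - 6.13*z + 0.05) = 2.1*z^3 + 0.37*z^2 - 7.74*z - 0.68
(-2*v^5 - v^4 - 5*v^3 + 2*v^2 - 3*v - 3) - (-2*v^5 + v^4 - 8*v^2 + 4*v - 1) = -2*v^4 - 5*v^3 + 10*v^2 - 7*v - 2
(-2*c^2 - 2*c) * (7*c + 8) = -14*c^3 - 30*c^2 - 16*c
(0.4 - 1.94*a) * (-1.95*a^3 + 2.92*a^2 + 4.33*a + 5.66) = 3.783*a^4 - 6.4448*a^3 - 7.2322*a^2 - 9.2484*a + 2.264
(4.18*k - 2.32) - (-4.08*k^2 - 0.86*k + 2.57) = 4.08*k^2 + 5.04*k - 4.89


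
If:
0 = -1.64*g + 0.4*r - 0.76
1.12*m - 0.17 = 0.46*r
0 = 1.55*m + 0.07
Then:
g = -0.58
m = -0.05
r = -0.48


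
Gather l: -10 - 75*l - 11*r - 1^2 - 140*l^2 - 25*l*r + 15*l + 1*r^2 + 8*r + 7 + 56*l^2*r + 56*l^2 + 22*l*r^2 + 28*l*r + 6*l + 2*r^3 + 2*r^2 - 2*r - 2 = l^2*(56*r - 84) + l*(22*r^2 + 3*r - 54) + 2*r^3 + 3*r^2 - 5*r - 6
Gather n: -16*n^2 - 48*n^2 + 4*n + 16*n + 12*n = -64*n^2 + 32*n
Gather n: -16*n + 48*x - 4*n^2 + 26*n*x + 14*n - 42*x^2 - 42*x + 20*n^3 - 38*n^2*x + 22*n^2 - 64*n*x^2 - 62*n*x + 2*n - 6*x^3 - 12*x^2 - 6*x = 20*n^3 + n^2*(18 - 38*x) + n*(-64*x^2 - 36*x) - 6*x^3 - 54*x^2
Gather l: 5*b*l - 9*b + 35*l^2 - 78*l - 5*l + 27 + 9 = -9*b + 35*l^2 + l*(5*b - 83) + 36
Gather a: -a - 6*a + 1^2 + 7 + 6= 14 - 7*a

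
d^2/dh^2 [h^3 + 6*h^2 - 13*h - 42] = 6*h + 12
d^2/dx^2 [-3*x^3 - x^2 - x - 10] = -18*x - 2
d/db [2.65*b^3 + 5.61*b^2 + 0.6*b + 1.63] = 7.95*b^2 + 11.22*b + 0.6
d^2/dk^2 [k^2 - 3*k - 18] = 2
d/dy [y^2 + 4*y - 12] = 2*y + 4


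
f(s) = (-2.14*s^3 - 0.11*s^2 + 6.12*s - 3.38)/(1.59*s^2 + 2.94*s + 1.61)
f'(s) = (-3.18*s - 2.94)*(-2.14*s^3 - 0.11*s^2 + 6.12*s - 3.38)/(1.59*s^2 + 2.94*s + 1.61)^2 + (-6.42*s^2 - 0.22*s + 6.12)/(1.59*s^2 + 2.94*s + 1.61) = (-3.4026*s^4 - 12.5832*s^3 - 20.3904*s^2 + 10.3942*s + 19.7904)/(2.5281*s^4 + 9.3492*s^3 + 13.7634*s^2 + 9.4668*s + 2.5921)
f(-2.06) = 0.98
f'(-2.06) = -7.45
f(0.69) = 0.02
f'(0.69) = 0.64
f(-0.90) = -29.44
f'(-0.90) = 13.55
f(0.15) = -1.18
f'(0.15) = 4.79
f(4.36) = -3.50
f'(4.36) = -1.30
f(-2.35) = 2.70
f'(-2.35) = -4.76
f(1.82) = -0.45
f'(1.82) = -0.95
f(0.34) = -0.50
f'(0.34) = 2.62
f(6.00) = -5.66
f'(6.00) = -1.33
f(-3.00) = 4.94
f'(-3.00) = -2.59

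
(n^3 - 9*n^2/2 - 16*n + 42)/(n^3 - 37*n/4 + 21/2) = 2*(n - 6)/(2*n - 3)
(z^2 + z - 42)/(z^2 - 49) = (z - 6)/(z - 7)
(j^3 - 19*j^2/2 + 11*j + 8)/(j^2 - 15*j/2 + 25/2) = (2*j^3 - 19*j^2 + 22*j + 16)/(2*j^2 - 15*j + 25)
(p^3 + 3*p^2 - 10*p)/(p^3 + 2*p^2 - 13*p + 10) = p/(p - 1)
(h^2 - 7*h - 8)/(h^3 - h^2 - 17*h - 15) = (h - 8)/(h^2 - 2*h - 15)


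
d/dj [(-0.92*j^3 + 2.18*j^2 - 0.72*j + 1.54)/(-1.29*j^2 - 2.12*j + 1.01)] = (1.1868*j^4 + 3.9008*j^3 - 8.338*j^2 + 8.3768*j + 2.5376)/(1.6641*j^4 + 5.4696*j^3 + 1.8886*j^2 - 4.2824*j + 1.0201)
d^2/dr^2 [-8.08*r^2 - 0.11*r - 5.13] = -16.1600000000000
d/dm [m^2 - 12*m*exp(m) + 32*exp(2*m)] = -12*m*exp(m) + 2*m + 64*exp(2*m) - 12*exp(m)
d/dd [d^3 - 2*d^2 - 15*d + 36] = 3*d^2 - 4*d - 15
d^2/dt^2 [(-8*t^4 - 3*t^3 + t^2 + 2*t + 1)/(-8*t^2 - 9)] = 2*(512*t^6 + 1728*t^4 - 344*t^3 + 3912*t^2 + 1161*t - 9)/(512*t^6 + 1728*t^4 + 1944*t^2 + 729)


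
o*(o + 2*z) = o^2 + 2*o*z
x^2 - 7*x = x*(x - 7)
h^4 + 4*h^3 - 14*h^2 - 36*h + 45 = (h - 3)*(h - 1)*(h + 3)*(h + 5)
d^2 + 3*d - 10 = (d - 2)*(d + 5)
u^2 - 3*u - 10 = (u - 5)*(u + 2)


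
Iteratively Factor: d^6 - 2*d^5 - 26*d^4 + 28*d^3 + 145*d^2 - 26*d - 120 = (d + 2)*(d^5 - 4*d^4 - 18*d^3 + 64*d^2 + 17*d - 60) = (d - 3)*(d + 2)*(d^4 - d^3 - 21*d^2 + d + 20) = (d - 3)*(d + 2)*(d + 4)*(d^3 - 5*d^2 - d + 5) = (d - 3)*(d + 1)*(d + 2)*(d + 4)*(d^2 - 6*d + 5) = (d - 3)*(d - 1)*(d + 1)*(d + 2)*(d + 4)*(d - 5)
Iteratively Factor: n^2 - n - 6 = (n - 3)*(n + 2)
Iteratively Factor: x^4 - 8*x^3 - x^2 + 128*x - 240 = (x - 5)*(x^3 - 3*x^2 - 16*x + 48) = (x - 5)*(x + 4)*(x^2 - 7*x + 12) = (x - 5)*(x - 3)*(x + 4)*(x - 4)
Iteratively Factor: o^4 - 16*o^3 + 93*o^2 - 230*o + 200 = (o - 2)*(o^3 - 14*o^2 + 65*o - 100) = (o - 4)*(o - 2)*(o^2 - 10*o + 25) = (o - 5)*(o - 4)*(o - 2)*(o - 5)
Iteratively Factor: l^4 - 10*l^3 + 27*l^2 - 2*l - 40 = (l - 2)*(l^3 - 8*l^2 + 11*l + 20) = (l - 4)*(l - 2)*(l^2 - 4*l - 5) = (l - 5)*(l - 4)*(l - 2)*(l + 1)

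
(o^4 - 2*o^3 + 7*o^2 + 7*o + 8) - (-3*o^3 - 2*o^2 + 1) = o^4 + o^3 + 9*o^2 + 7*o + 7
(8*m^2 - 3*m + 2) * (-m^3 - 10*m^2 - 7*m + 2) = -8*m^5 - 77*m^4 - 28*m^3 + 17*m^2 - 20*m + 4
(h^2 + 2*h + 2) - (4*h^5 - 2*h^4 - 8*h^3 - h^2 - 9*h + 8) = -4*h^5 + 2*h^4 + 8*h^3 + 2*h^2 + 11*h - 6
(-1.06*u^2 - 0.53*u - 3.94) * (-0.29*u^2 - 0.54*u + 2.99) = 0.3074*u^4 + 0.7261*u^3 - 1.7406*u^2 + 0.5429*u - 11.7806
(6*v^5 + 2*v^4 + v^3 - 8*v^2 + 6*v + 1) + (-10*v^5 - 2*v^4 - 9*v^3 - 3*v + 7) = -4*v^5 - 8*v^3 - 8*v^2 + 3*v + 8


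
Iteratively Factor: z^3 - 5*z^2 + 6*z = (z - 3)*(z^2 - 2*z) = z*(z - 3)*(z - 2)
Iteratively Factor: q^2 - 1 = (q + 1)*(q - 1)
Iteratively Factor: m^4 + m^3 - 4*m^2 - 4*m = (m - 2)*(m^3 + 3*m^2 + 2*m) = m*(m - 2)*(m^2 + 3*m + 2) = m*(m - 2)*(m + 1)*(m + 2)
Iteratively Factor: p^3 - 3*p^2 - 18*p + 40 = (p - 2)*(p^2 - p - 20) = (p - 2)*(p + 4)*(p - 5)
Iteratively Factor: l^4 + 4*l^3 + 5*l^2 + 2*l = (l + 1)*(l^3 + 3*l^2 + 2*l) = (l + 1)*(l + 2)*(l^2 + l) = l*(l + 1)*(l + 2)*(l + 1)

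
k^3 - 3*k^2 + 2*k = k*(k - 2)*(k - 1)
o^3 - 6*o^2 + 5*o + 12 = (o - 4)*(o - 3)*(o + 1)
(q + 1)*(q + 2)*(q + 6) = q^3 + 9*q^2 + 20*q + 12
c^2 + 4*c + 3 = (c + 1)*(c + 3)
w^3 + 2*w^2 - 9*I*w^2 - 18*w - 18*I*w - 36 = (w + 2)*(w - 6*I)*(w - 3*I)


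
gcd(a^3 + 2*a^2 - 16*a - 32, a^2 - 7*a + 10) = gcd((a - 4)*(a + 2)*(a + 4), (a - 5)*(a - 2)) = 1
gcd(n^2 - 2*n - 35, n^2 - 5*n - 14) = n - 7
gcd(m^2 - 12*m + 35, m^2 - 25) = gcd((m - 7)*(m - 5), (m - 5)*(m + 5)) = m - 5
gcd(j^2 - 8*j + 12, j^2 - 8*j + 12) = j^2 - 8*j + 12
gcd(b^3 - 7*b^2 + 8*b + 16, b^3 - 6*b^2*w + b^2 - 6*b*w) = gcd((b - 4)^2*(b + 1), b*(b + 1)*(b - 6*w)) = b + 1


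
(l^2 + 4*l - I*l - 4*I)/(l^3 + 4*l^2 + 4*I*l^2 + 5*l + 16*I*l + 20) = 1/(l + 5*I)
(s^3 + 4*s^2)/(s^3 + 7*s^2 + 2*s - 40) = s^2/(s^2 + 3*s - 10)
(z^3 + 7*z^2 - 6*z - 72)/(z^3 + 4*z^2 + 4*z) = (z^3 + 7*z^2 - 6*z - 72)/(z*(z^2 + 4*z + 4))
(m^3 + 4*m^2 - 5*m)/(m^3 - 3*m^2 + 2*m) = (m + 5)/(m - 2)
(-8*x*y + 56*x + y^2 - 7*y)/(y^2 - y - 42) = (-8*x + y)/(y + 6)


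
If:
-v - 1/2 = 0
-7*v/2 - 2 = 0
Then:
No Solution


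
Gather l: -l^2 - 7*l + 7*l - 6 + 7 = 1 - l^2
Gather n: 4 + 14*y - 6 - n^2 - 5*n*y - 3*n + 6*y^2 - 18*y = -n^2 + n*(-5*y - 3) + 6*y^2 - 4*y - 2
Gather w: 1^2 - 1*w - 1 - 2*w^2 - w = -2*w^2 - 2*w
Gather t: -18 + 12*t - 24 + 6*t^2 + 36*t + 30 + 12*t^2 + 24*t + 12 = 18*t^2 + 72*t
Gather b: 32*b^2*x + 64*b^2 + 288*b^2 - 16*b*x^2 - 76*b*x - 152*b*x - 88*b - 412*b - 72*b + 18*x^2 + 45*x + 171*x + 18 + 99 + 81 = b^2*(32*x + 352) + b*(-16*x^2 - 228*x - 572) + 18*x^2 + 216*x + 198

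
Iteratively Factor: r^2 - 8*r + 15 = (r - 3)*(r - 5)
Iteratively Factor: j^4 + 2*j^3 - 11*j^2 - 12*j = (j + 4)*(j^3 - 2*j^2 - 3*j) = j*(j + 4)*(j^2 - 2*j - 3) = j*(j - 3)*(j + 4)*(j + 1)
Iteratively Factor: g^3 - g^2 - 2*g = (g)*(g^2 - g - 2) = g*(g - 2)*(g + 1)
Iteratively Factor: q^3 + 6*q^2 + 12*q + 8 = (q + 2)*(q^2 + 4*q + 4) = (q + 2)^2*(q + 2)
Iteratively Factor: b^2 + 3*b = (b + 3)*(b)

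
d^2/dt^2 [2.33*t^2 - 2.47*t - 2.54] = 4.66000000000000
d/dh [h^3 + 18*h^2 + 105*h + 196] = 3*h^2 + 36*h + 105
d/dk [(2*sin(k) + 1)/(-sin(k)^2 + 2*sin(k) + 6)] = 2*(sin(k)^2 + sin(k) + 5)*cos(k)/(sin(k)^2 - 2*sin(k) - 6)^2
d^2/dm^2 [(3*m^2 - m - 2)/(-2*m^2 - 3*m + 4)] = 4*(11*m^3 - 24*m^2 + 30*m - 1)/(8*m^6 + 36*m^5 + 6*m^4 - 117*m^3 - 12*m^2 + 144*m - 64)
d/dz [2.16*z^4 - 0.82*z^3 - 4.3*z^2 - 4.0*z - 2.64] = 8.64*z^3 - 2.46*z^2 - 8.6*z - 4.0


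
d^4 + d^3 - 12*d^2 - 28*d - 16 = (d - 4)*(d + 1)*(d + 2)^2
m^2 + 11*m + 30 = (m + 5)*(m + 6)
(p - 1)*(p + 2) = p^2 + p - 2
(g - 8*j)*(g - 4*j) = g^2 - 12*g*j + 32*j^2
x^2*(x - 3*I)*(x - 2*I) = x^4 - 5*I*x^3 - 6*x^2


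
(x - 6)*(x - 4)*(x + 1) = x^3 - 9*x^2 + 14*x + 24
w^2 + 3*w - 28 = (w - 4)*(w + 7)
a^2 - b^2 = (a - b)*(a + b)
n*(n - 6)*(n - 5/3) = n^3 - 23*n^2/3 + 10*n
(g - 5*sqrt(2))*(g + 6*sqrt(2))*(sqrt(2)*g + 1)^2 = 2*g^4 + 4*sqrt(2)*g^3 - 115*g^2 - 119*sqrt(2)*g - 60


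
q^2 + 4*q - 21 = (q - 3)*(q + 7)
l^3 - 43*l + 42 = (l - 6)*(l - 1)*(l + 7)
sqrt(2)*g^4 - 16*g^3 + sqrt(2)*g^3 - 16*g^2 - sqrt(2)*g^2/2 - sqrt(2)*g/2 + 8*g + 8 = (g - 8*sqrt(2))*(g - sqrt(2)/2)*(g + sqrt(2)/2)*(sqrt(2)*g + sqrt(2))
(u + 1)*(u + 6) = u^2 + 7*u + 6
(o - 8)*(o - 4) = o^2 - 12*o + 32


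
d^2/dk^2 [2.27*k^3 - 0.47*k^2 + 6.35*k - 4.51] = 13.62*k - 0.94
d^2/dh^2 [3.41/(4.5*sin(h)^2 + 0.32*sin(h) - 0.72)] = (-276.21*sin(h)^4 - 14.7312*sin(h)^3 + 369.772216*sin(h)^2 + 28.676736*sin(h) + 22.795168)/(4.5*sin(h)^2 + 0.32*sin(h) - 0.72)^3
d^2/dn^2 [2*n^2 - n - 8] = 4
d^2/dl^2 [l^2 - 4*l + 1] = 2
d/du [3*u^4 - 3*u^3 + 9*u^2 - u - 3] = 12*u^3 - 9*u^2 + 18*u - 1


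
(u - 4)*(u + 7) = u^2 + 3*u - 28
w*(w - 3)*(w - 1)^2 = w^4 - 5*w^3 + 7*w^2 - 3*w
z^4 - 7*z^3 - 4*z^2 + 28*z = z*(z - 7)*(z - 2)*(z + 2)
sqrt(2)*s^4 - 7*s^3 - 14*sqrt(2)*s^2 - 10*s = s*(s - 5*sqrt(2))*(s + sqrt(2))*(sqrt(2)*s + 1)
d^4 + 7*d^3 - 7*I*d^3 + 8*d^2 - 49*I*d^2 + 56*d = d*(d + 7)*(d - 8*I)*(d + I)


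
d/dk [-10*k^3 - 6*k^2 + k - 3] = -30*k^2 - 12*k + 1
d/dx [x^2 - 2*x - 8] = 2*x - 2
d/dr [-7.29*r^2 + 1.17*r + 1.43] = 1.17 - 14.58*r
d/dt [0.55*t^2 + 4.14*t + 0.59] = 1.1*t + 4.14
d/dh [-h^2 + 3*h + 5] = 3 - 2*h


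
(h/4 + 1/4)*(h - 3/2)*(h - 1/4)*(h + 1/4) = h^4/4 - h^3/8 - 25*h^2/64 + h/128 + 3/128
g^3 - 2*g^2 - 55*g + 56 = (g - 8)*(g - 1)*(g + 7)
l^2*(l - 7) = l^3 - 7*l^2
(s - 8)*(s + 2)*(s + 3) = s^3 - 3*s^2 - 34*s - 48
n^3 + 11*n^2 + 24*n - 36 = (n - 1)*(n + 6)^2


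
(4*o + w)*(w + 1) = 4*o*w + 4*o + w^2 + w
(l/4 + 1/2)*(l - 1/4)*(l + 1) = l^3/4 + 11*l^2/16 + 5*l/16 - 1/8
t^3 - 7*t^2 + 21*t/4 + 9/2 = (t - 6)*(t - 3/2)*(t + 1/2)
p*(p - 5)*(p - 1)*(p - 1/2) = p^4 - 13*p^3/2 + 8*p^2 - 5*p/2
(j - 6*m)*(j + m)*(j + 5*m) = j^3 - 31*j*m^2 - 30*m^3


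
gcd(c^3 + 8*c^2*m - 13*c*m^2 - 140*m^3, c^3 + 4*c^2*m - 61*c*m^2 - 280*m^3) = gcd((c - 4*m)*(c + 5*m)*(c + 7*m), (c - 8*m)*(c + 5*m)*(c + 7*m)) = c^2 + 12*c*m + 35*m^2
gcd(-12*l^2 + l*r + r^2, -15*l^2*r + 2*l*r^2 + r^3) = -3*l + r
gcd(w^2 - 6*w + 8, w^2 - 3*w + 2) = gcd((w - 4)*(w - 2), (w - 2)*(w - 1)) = w - 2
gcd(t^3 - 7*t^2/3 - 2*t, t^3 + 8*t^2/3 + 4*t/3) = t^2 + 2*t/3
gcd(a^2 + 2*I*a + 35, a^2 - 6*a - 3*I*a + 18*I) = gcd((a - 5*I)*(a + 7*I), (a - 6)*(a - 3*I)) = 1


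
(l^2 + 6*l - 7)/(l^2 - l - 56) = (l - 1)/(l - 8)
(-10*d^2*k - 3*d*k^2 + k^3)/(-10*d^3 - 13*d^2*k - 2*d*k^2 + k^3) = k/(d + k)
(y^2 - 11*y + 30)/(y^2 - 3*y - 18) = (y - 5)/(y + 3)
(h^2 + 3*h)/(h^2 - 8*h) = (h + 3)/(h - 8)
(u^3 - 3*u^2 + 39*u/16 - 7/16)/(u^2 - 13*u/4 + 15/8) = (16*u^3 - 48*u^2 + 39*u - 7)/(2*(8*u^2 - 26*u + 15))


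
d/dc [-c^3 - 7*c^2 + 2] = c*(-3*c - 14)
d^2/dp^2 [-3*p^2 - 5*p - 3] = -6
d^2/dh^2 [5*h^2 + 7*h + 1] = 10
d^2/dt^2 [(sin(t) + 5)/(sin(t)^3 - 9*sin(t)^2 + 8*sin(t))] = 2*(-2*sin(t)^3 - 11*sin(t)^2 + 215*sin(t) - 668 - 415/sin(t) + 760/sin(t)^2 - 320/sin(t)^3)/((sin(t) - 8)^3*(sin(t) - 1)^2)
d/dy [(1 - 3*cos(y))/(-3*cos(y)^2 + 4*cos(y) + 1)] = (9*cos(y)^2 - 6*cos(y) + 7)*sin(y)/(3*sin(y)^2 + 4*cos(y) - 2)^2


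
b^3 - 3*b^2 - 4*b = b*(b - 4)*(b + 1)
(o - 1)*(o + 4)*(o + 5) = o^3 + 8*o^2 + 11*o - 20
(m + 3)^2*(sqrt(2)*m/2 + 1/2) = sqrt(2)*m^3/2 + m^2/2 + 3*sqrt(2)*m^2 + 3*m + 9*sqrt(2)*m/2 + 9/2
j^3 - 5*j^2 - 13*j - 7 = (j - 7)*(j + 1)^2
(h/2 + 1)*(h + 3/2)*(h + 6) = h^3/2 + 19*h^2/4 + 12*h + 9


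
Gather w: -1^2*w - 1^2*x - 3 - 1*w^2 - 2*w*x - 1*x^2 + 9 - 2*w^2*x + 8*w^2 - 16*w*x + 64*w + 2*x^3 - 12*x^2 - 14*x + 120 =w^2*(7 - 2*x) + w*(63 - 18*x) + 2*x^3 - 13*x^2 - 15*x + 126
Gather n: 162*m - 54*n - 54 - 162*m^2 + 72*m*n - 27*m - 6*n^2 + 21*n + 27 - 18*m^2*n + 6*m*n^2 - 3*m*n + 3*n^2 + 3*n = -162*m^2 + 135*m + n^2*(6*m - 3) + n*(-18*m^2 + 69*m - 30) - 27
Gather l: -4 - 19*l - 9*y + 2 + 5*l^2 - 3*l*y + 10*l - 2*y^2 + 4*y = 5*l^2 + l*(-3*y - 9) - 2*y^2 - 5*y - 2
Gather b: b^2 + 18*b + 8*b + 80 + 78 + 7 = b^2 + 26*b + 165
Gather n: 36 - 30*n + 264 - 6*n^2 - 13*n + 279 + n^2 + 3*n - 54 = -5*n^2 - 40*n + 525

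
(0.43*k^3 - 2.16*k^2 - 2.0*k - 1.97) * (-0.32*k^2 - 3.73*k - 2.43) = -0.1376*k^5 - 0.9127*k^4 + 7.6519*k^3 + 13.3392*k^2 + 12.2081*k + 4.7871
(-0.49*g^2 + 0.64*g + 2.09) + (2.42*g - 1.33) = -0.49*g^2 + 3.06*g + 0.76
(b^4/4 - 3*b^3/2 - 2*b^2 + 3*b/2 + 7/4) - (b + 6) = b^4/4 - 3*b^3/2 - 2*b^2 + b/2 - 17/4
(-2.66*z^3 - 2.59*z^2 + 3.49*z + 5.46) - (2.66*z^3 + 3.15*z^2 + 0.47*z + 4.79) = -5.32*z^3 - 5.74*z^2 + 3.02*z + 0.67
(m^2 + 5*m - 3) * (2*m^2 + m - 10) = 2*m^4 + 11*m^3 - 11*m^2 - 53*m + 30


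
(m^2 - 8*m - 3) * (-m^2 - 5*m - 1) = -m^4 + 3*m^3 + 42*m^2 + 23*m + 3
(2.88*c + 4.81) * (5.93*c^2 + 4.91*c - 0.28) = 17.0784*c^3 + 42.6641*c^2 + 22.8107*c - 1.3468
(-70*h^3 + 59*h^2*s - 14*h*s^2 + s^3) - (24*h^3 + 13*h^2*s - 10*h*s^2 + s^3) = -94*h^3 + 46*h^2*s - 4*h*s^2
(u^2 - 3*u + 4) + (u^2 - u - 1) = 2*u^2 - 4*u + 3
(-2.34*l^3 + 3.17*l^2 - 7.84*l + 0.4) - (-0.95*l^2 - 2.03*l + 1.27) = -2.34*l^3 + 4.12*l^2 - 5.81*l - 0.87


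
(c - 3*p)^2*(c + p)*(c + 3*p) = c^4 - 2*c^3*p - 12*c^2*p^2 + 18*c*p^3 + 27*p^4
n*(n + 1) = n^2 + n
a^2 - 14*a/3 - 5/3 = (a - 5)*(a + 1/3)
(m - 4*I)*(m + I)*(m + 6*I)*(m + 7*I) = m^4 + 10*I*m^3 + m^2 + 178*I*m - 168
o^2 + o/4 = o*(o + 1/4)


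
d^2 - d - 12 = (d - 4)*(d + 3)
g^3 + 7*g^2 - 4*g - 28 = (g - 2)*(g + 2)*(g + 7)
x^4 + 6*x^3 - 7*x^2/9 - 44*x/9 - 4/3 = (x - 1)*(x + 1/3)*(x + 2/3)*(x + 6)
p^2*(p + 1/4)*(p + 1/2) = p^4 + 3*p^3/4 + p^2/8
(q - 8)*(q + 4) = q^2 - 4*q - 32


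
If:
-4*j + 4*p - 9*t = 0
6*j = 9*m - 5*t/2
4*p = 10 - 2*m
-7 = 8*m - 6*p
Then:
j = 413/484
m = 8/11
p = 47/22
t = 69/121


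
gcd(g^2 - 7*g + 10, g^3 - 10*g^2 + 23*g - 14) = g - 2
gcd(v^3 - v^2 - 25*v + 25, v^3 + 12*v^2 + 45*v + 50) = v + 5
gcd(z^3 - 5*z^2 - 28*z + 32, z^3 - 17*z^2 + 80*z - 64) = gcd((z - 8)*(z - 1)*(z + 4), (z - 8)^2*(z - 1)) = z^2 - 9*z + 8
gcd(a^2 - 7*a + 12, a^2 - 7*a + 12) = a^2 - 7*a + 12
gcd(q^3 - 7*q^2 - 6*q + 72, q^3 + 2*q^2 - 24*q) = q - 4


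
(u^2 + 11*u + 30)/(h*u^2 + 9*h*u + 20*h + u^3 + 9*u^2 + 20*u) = (u + 6)/(h*u + 4*h + u^2 + 4*u)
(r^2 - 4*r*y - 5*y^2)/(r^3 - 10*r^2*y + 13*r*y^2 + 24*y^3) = (r - 5*y)/(r^2 - 11*r*y + 24*y^2)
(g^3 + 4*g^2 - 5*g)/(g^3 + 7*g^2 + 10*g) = (g - 1)/(g + 2)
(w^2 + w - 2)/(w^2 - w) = (w + 2)/w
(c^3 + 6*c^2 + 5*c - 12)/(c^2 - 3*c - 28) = (c^2 + 2*c - 3)/(c - 7)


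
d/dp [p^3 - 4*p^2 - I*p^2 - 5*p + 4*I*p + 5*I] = 3*p^2 - 8*p - 2*I*p - 5 + 4*I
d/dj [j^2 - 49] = 2*j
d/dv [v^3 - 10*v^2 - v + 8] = 3*v^2 - 20*v - 1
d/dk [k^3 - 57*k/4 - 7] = 3*k^2 - 57/4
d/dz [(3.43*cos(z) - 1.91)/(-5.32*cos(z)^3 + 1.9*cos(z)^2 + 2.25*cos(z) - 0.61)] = (-36.4952*cos(z)^3 + 37.0006*cos(z)^2 - 7.258*cos(z) - 2.2052)*sin(z)/(28.3024*cos(z)^6 - 20.216*cos(z)^5 - 20.33*cos(z)^4 + 15.0404*cos(z)^3 + 2.7445*cos(z)^2 - 2.745*cos(z) + 0.3721)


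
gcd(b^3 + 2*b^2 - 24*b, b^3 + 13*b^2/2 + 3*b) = b^2 + 6*b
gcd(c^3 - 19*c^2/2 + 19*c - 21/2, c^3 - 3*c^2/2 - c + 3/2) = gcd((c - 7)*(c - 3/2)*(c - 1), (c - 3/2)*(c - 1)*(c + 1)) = c^2 - 5*c/2 + 3/2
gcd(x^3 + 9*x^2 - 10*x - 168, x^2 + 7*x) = x + 7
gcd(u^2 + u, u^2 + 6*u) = u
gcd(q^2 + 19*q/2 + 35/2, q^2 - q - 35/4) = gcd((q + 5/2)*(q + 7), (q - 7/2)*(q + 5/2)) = q + 5/2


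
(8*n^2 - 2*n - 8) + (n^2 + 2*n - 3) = 9*n^2 - 11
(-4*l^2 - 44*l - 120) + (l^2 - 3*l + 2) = -3*l^2 - 47*l - 118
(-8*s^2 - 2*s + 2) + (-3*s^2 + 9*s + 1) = -11*s^2 + 7*s + 3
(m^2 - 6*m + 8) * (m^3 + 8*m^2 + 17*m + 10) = m^5 + 2*m^4 - 23*m^3 - 28*m^2 + 76*m + 80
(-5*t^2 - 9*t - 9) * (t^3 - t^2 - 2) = -5*t^5 - 4*t^4 + 19*t^2 + 18*t + 18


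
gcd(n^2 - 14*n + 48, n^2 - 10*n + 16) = n - 8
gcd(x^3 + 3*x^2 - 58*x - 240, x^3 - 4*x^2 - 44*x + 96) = x^2 - 2*x - 48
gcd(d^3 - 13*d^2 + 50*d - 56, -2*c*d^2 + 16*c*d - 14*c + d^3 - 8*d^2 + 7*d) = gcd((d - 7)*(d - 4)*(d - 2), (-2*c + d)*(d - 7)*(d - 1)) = d - 7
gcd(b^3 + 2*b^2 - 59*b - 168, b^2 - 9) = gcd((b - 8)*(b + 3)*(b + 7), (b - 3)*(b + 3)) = b + 3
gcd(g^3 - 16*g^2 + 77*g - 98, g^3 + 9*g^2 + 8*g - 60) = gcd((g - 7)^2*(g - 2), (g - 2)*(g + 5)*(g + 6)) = g - 2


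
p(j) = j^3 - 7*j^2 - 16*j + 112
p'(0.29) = -19.81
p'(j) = 3*j^2 - 14*j - 16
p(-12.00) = -2432.00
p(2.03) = 59.04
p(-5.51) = -179.64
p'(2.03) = -32.06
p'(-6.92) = 224.54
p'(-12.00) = 584.00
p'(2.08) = -32.14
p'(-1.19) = 4.91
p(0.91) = 92.40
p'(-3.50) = 69.75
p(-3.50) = 39.38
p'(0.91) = -26.26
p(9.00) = 130.00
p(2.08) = 57.43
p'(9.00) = 101.00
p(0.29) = 106.80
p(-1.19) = 119.44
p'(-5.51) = 152.22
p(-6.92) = -443.86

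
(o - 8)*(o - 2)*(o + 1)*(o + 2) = o^4 - 7*o^3 - 12*o^2 + 28*o + 32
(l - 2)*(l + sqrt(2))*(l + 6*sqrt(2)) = l^3 - 2*l^2 + 7*sqrt(2)*l^2 - 14*sqrt(2)*l + 12*l - 24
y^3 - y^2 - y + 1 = (y - 1)^2*(y + 1)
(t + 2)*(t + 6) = t^2 + 8*t + 12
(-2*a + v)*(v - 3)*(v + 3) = -2*a*v^2 + 18*a + v^3 - 9*v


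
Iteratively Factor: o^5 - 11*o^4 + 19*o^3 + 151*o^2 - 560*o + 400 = (o + 4)*(o^4 - 15*o^3 + 79*o^2 - 165*o + 100) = (o - 1)*(o + 4)*(o^3 - 14*o^2 + 65*o - 100) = (o - 4)*(o - 1)*(o + 4)*(o^2 - 10*o + 25) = (o - 5)*(o - 4)*(o - 1)*(o + 4)*(o - 5)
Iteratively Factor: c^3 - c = (c - 1)*(c^2 + c) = (c - 1)*(c + 1)*(c)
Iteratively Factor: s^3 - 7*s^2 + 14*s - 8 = (s - 2)*(s^2 - 5*s + 4) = (s - 2)*(s - 1)*(s - 4)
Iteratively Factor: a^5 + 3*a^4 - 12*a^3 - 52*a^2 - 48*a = (a + 2)*(a^4 + a^3 - 14*a^2 - 24*a) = (a + 2)*(a + 3)*(a^3 - 2*a^2 - 8*a) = (a + 2)^2*(a + 3)*(a^2 - 4*a) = (a - 4)*(a + 2)^2*(a + 3)*(a)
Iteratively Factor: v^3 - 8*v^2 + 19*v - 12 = (v - 4)*(v^2 - 4*v + 3) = (v - 4)*(v - 3)*(v - 1)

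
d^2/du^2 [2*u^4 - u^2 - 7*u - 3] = 24*u^2 - 2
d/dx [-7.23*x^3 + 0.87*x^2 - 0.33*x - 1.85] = -21.69*x^2 + 1.74*x - 0.33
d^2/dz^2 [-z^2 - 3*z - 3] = -2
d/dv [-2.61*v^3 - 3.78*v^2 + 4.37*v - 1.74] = -7.83*v^2 - 7.56*v + 4.37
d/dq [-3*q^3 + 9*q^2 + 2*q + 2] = -9*q^2 + 18*q + 2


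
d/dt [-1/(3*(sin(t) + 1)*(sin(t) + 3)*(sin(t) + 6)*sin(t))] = 2*(2*sin(t)^3 + 15*sin(t)^2 + 27*sin(t) + 9)*cos(t)/(3*(sin(t) + 1)^2*(sin(t) + 3)^2*(sin(t) + 6)^2*sin(t)^2)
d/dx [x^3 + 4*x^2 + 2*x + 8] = 3*x^2 + 8*x + 2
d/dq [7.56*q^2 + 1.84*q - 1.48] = 15.12*q + 1.84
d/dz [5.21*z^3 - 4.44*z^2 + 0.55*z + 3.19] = 15.63*z^2 - 8.88*z + 0.55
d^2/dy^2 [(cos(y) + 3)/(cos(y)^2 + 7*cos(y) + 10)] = (-9*(1 - cos(2*y))^2*cos(y) - 5*(1 - cos(2*y))^2 + 703*cos(y) + 102*cos(2*y) - 9*cos(3*y) + 2*cos(5*y) + 498)/(4*(cos(y) + 2)^3*(cos(y) + 5)^3)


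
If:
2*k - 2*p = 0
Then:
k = p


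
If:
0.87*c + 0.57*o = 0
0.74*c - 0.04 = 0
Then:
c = 0.05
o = -0.08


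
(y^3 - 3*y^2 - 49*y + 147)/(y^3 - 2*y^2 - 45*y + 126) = (y - 7)/(y - 6)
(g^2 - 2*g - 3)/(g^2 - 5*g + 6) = (g + 1)/(g - 2)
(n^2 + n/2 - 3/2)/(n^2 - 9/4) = 2*(n - 1)/(2*n - 3)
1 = 1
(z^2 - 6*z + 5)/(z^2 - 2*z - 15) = (z - 1)/(z + 3)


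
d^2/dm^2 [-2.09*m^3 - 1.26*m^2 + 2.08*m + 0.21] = -12.54*m - 2.52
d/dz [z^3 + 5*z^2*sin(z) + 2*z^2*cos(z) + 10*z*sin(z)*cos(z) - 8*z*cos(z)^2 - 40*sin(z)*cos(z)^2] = -2*z^2*sin(z) + 5*z^2*cos(z) + 3*z^2 + 10*z*sin(z) + 8*z*sin(2*z) + 4*z*cos(z) + 10*z*cos(2*z) + 5*sin(2*z) - 10*cos(z) - 4*cos(2*z) - 30*cos(3*z) - 4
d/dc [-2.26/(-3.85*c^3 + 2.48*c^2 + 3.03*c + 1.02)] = (-26.103*c^2 + 11.2096*c + 6.8478)/(-3.85*c^3 + 2.48*c^2 + 3.03*c + 1.02)^2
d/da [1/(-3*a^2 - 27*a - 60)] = (2*a + 9)/(3*(a^2 + 9*a + 20)^2)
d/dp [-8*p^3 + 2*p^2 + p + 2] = -24*p^2 + 4*p + 1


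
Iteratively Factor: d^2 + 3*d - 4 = (d + 4)*(d - 1)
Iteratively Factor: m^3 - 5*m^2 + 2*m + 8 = (m - 4)*(m^2 - m - 2) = (m - 4)*(m - 2)*(m + 1)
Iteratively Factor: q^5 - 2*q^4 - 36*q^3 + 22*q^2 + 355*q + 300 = (q - 5)*(q^4 + 3*q^3 - 21*q^2 - 83*q - 60) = (q - 5)*(q + 1)*(q^3 + 2*q^2 - 23*q - 60) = (q - 5)*(q + 1)*(q + 4)*(q^2 - 2*q - 15) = (q - 5)^2*(q + 1)*(q + 4)*(q + 3)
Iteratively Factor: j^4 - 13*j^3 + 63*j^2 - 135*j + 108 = (j - 4)*(j^3 - 9*j^2 + 27*j - 27) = (j - 4)*(j - 3)*(j^2 - 6*j + 9) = (j - 4)*(j - 3)^2*(j - 3)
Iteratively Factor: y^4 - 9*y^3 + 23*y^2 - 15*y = (y)*(y^3 - 9*y^2 + 23*y - 15) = y*(y - 3)*(y^2 - 6*y + 5) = y*(y - 3)*(y - 1)*(y - 5)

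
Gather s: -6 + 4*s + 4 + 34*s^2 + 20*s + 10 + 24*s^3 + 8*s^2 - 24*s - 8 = 24*s^3 + 42*s^2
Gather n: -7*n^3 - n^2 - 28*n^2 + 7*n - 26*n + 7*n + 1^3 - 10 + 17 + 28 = -7*n^3 - 29*n^2 - 12*n + 36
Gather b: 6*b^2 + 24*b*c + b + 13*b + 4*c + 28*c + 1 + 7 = 6*b^2 + b*(24*c + 14) + 32*c + 8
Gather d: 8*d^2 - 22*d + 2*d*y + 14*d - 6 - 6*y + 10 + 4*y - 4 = 8*d^2 + d*(2*y - 8) - 2*y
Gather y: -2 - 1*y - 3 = -y - 5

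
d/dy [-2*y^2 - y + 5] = -4*y - 1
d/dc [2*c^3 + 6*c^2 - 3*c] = 6*c^2 + 12*c - 3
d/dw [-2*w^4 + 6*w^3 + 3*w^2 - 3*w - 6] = -8*w^3 + 18*w^2 + 6*w - 3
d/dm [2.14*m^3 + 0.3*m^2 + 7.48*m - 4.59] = 6.42*m^2 + 0.6*m + 7.48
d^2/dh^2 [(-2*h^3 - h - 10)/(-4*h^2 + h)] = 4*(9*h^3 + 240*h^2 - 60*h + 5)/(h^3*(64*h^3 - 48*h^2 + 12*h - 1))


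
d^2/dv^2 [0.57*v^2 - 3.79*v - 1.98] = 1.14000000000000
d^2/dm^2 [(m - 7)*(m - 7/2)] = 2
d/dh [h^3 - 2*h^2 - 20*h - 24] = 3*h^2 - 4*h - 20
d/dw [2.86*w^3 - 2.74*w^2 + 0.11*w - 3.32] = 8.58*w^2 - 5.48*w + 0.11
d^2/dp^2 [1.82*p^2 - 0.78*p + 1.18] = 3.64000000000000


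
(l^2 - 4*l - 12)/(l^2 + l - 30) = (l^2 - 4*l - 12)/(l^2 + l - 30)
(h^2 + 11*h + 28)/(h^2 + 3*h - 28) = (h + 4)/(h - 4)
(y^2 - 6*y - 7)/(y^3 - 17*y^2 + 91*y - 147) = (y + 1)/(y^2 - 10*y + 21)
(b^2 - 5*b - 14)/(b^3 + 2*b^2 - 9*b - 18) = (b - 7)/(b^2 - 9)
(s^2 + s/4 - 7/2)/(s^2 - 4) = (s - 7/4)/(s - 2)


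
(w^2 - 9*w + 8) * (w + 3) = w^3 - 6*w^2 - 19*w + 24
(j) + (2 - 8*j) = 2 - 7*j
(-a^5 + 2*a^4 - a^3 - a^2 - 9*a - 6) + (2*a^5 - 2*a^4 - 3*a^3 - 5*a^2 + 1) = a^5 - 4*a^3 - 6*a^2 - 9*a - 5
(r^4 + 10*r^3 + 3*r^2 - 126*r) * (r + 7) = r^5 + 17*r^4 + 73*r^3 - 105*r^2 - 882*r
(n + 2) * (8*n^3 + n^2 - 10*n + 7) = 8*n^4 + 17*n^3 - 8*n^2 - 13*n + 14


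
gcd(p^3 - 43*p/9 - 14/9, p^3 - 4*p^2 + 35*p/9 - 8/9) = 1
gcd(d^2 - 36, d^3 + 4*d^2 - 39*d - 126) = d - 6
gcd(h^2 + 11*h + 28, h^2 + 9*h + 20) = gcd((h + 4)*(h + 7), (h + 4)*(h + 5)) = h + 4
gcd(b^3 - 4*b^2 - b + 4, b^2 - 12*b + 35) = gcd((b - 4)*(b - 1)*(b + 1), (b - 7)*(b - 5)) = 1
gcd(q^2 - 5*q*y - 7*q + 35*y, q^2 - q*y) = 1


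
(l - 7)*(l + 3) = l^2 - 4*l - 21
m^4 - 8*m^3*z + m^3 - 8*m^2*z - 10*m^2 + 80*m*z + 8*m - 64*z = (m - 2)*(m - 1)*(m + 4)*(m - 8*z)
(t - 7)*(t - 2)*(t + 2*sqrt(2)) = t^3 - 9*t^2 + 2*sqrt(2)*t^2 - 18*sqrt(2)*t + 14*t + 28*sqrt(2)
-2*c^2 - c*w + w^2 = (-2*c + w)*(c + w)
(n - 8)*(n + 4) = n^2 - 4*n - 32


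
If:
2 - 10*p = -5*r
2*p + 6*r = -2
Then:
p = 1/35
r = -12/35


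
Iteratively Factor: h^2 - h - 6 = (h + 2)*(h - 3)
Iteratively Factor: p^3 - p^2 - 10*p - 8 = (p + 2)*(p^2 - 3*p - 4) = (p - 4)*(p + 2)*(p + 1)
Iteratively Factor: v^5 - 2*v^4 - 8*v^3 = (v - 4)*(v^4 + 2*v^3) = (v - 4)*(v + 2)*(v^3) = v*(v - 4)*(v + 2)*(v^2) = v^2*(v - 4)*(v + 2)*(v)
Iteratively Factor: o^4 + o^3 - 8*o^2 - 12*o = (o)*(o^3 + o^2 - 8*o - 12) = o*(o + 2)*(o^2 - o - 6) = o*(o + 2)^2*(o - 3)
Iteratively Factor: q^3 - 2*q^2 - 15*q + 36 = (q - 3)*(q^2 + q - 12) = (q - 3)*(q + 4)*(q - 3)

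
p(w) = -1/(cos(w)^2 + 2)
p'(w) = -2*sin(w)*cos(w)/(cos(w)^2 + 2)^2 = -4*sin(2*w)/(cos(2*w) + 5)^2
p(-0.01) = -0.33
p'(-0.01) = 0.00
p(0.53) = -0.36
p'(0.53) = -0.12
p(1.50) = -0.50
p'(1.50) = -0.04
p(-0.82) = -0.41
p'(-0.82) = 0.16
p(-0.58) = -0.37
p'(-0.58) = 0.13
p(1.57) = -0.50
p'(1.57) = -0.00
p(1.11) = -0.46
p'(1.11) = -0.16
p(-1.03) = -0.44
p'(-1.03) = 0.17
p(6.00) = -0.34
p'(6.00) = 0.06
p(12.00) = -0.37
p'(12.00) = 0.12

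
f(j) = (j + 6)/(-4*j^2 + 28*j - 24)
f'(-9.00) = 0.00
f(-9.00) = 0.00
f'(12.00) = 0.01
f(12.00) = -0.07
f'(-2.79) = -0.02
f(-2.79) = -0.02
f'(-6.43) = -0.00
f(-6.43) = 0.00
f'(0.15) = -0.47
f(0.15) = -0.31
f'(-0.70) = -0.11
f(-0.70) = -0.12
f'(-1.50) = -0.05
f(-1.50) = -0.06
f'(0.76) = -6.05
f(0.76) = -1.34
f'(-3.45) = -0.01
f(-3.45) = -0.02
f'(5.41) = 1.71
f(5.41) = 1.10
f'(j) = (j + 6)*(8*j - 28)/(-4*j^2 + 28*j - 24)^2 + 1/(-4*j^2 + 28*j - 24)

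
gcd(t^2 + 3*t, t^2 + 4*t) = t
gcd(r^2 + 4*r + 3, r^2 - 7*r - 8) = r + 1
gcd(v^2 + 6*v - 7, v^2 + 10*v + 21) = v + 7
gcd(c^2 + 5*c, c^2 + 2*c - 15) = c + 5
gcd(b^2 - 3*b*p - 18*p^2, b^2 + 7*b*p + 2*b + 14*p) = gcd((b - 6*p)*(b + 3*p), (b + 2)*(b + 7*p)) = 1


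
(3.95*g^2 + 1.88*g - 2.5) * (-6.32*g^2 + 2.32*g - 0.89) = -24.964*g^4 - 2.7176*g^3 + 16.6461*g^2 - 7.4732*g + 2.225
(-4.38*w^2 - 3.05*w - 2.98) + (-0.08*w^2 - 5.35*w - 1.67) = -4.46*w^2 - 8.4*w - 4.65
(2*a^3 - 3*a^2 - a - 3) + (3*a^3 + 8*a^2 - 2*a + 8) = 5*a^3 + 5*a^2 - 3*a + 5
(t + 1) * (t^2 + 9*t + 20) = t^3 + 10*t^2 + 29*t + 20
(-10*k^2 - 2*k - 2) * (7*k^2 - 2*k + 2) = -70*k^4 + 6*k^3 - 30*k^2 - 4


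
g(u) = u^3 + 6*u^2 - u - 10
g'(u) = 3*u^2 + 12*u - 1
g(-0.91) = -4.87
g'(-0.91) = -9.44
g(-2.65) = 16.18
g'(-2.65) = -11.73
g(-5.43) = 12.24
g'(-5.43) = 22.29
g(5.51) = 333.93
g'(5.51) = 156.20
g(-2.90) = 18.97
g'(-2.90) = -10.57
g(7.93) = 858.06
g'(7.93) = 282.81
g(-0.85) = -5.43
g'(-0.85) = -9.03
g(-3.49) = 24.06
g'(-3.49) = -6.34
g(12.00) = 2570.00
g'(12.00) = 575.00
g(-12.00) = -862.00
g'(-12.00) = 287.00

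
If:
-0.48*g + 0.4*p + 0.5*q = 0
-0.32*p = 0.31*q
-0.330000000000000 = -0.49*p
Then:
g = -0.16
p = 0.67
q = -0.70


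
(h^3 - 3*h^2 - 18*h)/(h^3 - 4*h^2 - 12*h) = (h + 3)/(h + 2)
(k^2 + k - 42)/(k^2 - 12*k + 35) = (k^2 + k - 42)/(k^2 - 12*k + 35)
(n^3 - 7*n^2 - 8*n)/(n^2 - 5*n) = (n^2 - 7*n - 8)/(n - 5)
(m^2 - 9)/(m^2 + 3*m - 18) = (m + 3)/(m + 6)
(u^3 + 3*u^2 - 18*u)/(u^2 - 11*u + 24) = u*(u + 6)/(u - 8)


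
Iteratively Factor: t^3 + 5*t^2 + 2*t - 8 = (t + 4)*(t^2 + t - 2) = (t + 2)*(t + 4)*(t - 1)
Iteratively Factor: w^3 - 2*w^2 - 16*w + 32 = (w + 4)*(w^2 - 6*w + 8) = (w - 2)*(w + 4)*(w - 4)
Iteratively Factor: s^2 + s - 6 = (s - 2)*(s + 3)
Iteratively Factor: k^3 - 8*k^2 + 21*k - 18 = (k - 3)*(k^2 - 5*k + 6) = (k - 3)^2*(k - 2)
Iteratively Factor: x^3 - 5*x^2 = (x)*(x^2 - 5*x) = x*(x - 5)*(x)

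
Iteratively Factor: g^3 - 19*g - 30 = (g + 2)*(g^2 - 2*g - 15) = (g + 2)*(g + 3)*(g - 5)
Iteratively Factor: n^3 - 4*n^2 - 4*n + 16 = (n + 2)*(n^2 - 6*n + 8) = (n - 4)*(n + 2)*(n - 2)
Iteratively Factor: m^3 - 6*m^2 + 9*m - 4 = (m - 4)*(m^2 - 2*m + 1) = (m - 4)*(m - 1)*(m - 1)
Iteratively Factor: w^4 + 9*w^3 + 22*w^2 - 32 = (w + 4)*(w^3 + 5*w^2 + 2*w - 8) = (w + 2)*(w + 4)*(w^2 + 3*w - 4) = (w + 2)*(w + 4)^2*(w - 1)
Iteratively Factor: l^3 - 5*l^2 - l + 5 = (l - 1)*(l^2 - 4*l - 5) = (l - 5)*(l - 1)*(l + 1)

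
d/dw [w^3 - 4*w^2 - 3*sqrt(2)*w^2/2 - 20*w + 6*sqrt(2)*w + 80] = 3*w^2 - 8*w - 3*sqrt(2)*w - 20 + 6*sqrt(2)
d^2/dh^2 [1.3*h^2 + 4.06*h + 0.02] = 2.60000000000000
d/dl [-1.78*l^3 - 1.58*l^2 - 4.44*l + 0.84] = -5.34*l^2 - 3.16*l - 4.44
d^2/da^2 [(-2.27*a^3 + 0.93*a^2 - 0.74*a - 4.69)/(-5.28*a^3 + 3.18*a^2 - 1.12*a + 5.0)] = (-2.27373675443232e-13*a^7 + 24.3745920000003*a^6 + 43.236864*a^5 + 2246.580864*a^4 - 1670.580992*a^3 + 697.85364*a^2 + 912.576576*a - 175.587728)/(147.197952*a^9 - 265.959936*a^8 + 253.85184*a^7 - 563.16492*a^6 + 557.55936*a^5 - 341.060976*a^4 + 504.252928*a^3 - 257.316*a^2 + 84.0*a - 125.0)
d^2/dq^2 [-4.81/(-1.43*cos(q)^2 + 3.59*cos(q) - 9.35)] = (-39.343876*(1 - cos(q)^2)^2 + 74.079291*cos(q)^3 + 175.584721*cos(q)^2 - 309.613447*cos(q) + 34.703188)/(1.43*cos(q)^2 - 3.59*cos(q) + 9.35)^3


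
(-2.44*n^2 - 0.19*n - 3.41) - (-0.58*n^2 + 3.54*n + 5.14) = -1.86*n^2 - 3.73*n - 8.55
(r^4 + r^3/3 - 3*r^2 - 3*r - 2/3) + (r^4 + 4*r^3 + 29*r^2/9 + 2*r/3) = 2*r^4 + 13*r^3/3 + 2*r^2/9 - 7*r/3 - 2/3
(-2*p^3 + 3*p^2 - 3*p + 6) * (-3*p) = 6*p^4 - 9*p^3 + 9*p^2 - 18*p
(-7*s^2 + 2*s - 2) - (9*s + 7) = -7*s^2 - 7*s - 9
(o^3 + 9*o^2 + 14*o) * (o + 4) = o^4 + 13*o^3 + 50*o^2 + 56*o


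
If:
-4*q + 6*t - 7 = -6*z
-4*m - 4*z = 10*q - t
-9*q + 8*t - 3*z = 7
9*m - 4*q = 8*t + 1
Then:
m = 2227/3861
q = -739/2574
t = 859/1287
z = 2377/7722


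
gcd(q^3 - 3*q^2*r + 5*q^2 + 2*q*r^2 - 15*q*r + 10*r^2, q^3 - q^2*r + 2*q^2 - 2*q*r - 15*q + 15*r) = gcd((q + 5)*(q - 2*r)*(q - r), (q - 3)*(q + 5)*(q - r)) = q^2 - q*r + 5*q - 5*r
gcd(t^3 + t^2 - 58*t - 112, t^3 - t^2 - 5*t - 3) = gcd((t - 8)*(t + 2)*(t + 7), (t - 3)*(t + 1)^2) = 1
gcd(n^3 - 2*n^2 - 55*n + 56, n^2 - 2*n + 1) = n - 1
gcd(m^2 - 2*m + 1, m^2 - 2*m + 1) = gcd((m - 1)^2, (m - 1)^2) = m^2 - 2*m + 1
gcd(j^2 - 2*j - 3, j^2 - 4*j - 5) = j + 1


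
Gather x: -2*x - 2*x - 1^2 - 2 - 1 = -4*x - 4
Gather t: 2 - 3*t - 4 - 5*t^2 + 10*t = -5*t^2 + 7*t - 2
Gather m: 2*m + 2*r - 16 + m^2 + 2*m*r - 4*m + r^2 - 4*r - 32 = m^2 + m*(2*r - 2) + r^2 - 2*r - 48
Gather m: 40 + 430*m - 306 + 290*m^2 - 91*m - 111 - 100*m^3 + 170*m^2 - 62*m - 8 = -100*m^3 + 460*m^2 + 277*m - 385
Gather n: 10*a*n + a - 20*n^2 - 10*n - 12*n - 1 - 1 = a - 20*n^2 + n*(10*a - 22) - 2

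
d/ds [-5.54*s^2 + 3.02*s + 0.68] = 3.02 - 11.08*s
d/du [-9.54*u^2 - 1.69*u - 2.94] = -19.08*u - 1.69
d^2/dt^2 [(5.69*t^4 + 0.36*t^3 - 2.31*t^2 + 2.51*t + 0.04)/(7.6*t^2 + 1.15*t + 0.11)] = (657.3088*t^6 + 298.3836*t^5 + 73.6911899999998*t^4 + 342.20084*t^3 + 26.548788*t^2 - 10.466424*t - 0.652012)/(438.976*t^6 + 199.272*t^5 + 49.2138*t^4 + 7.289275*t^3 + 0.712305*t^2 + 0.041745*t + 0.001331)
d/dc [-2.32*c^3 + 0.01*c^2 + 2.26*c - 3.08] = -6.96*c^2 + 0.02*c + 2.26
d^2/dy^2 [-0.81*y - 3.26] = 0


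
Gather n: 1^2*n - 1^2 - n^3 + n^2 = -n^3 + n^2 + n - 1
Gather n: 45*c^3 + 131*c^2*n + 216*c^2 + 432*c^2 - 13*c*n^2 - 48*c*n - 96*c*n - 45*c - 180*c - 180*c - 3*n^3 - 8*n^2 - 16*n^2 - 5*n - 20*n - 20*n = 45*c^3 + 648*c^2 - 405*c - 3*n^3 + n^2*(-13*c - 24) + n*(131*c^2 - 144*c - 45)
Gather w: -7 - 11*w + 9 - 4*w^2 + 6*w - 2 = -4*w^2 - 5*w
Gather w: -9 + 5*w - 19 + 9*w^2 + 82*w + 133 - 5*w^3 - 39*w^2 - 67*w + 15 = -5*w^3 - 30*w^2 + 20*w + 120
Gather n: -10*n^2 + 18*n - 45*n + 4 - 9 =-10*n^2 - 27*n - 5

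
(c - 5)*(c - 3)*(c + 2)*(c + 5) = c^4 - c^3 - 31*c^2 + 25*c + 150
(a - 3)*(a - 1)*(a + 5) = a^3 + a^2 - 17*a + 15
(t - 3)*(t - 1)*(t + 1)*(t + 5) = t^4 + 2*t^3 - 16*t^2 - 2*t + 15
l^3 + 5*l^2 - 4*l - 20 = (l - 2)*(l + 2)*(l + 5)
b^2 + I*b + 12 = (b - 3*I)*(b + 4*I)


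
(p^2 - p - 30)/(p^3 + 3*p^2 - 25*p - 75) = (p - 6)/(p^2 - 2*p - 15)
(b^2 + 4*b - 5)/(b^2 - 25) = (b - 1)/(b - 5)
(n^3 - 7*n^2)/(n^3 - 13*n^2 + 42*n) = n/(n - 6)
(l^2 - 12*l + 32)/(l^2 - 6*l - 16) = (l - 4)/(l + 2)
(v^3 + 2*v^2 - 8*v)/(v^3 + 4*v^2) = (v - 2)/v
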